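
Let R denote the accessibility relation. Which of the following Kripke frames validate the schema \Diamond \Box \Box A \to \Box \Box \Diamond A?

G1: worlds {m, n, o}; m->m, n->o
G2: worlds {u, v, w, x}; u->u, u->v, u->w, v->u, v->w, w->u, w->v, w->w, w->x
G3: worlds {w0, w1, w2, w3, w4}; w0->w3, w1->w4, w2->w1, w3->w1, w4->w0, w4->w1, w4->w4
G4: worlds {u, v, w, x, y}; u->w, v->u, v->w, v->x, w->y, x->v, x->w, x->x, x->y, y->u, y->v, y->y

This is the axiom for a generalized confluence (Geach) condition; its first-order frame correspondent is \forall x \forall y \forall z ((xRy \wedge x R^2 z) \to \exists w (y R^2 w \wedge zRw)).
G1: holds.
G2: fails — uRu, uR²x but no t with uR²t and xRt.
G3: fails — w4Rw0, w4R²w0 but no w with w0R²w and w0Rw.
G4: fails — vRu, vR²v but no t with uR²t and vRt.
Valid on: G1.

G1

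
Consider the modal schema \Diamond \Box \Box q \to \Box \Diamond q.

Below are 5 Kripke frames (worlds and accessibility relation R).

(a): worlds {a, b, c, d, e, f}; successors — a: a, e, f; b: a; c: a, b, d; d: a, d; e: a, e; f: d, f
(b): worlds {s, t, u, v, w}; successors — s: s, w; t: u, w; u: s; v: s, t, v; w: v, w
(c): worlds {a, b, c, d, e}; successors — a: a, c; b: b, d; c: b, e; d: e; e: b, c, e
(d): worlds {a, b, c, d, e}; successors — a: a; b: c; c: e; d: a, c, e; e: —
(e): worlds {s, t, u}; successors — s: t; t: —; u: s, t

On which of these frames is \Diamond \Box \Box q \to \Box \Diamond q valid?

(a), (b), (c)

This is the axiom for a generalized confluence (Geach) condition; its first-order frame correspondent is \forall x \forall y \forall z ((xRy \wedge xRz) \to \exists w (y R^2 w \wedge zRw)).
(a): ✓.
(b): ✓.
(c): ✓.
(d): fails — bRc, bRc but no w with cR²w and cRw.
(e): fails — sRt, sRt but no w with tR²w and tRw.
Valid on: (a), (b), (c).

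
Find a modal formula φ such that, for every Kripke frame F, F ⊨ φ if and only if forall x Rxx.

□q → q

A defining formula is □q → q (the T axiom).
Suppose □q→q is valid. At any x set V(q)={w : Rxw}. Then □q holds at x, so q holds at x, i.e. Rxx.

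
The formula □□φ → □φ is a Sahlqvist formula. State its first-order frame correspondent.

Density

Suppose □□φ→□φ is valid. Take Rxy and set V(φ)={w : xR²w}. Then □□φ at x, so □φ at x, so φ at y, i.e. ∃z(Rxz∧Rzy).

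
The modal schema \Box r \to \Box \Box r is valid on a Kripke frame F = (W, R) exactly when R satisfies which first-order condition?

Suppose □r→□□r is valid. Take Rxy, Ryz and set V(r)={w : Rxw}. Then □r at x, so □□r at x, so □r at y, so r at z, i.e. Rxz.
The converse is a direct semantic check.
So the correspondent is transitivity.

transitivity: \forall x \forall y \forall z (Rxy \wedge Ryz \to Rxz)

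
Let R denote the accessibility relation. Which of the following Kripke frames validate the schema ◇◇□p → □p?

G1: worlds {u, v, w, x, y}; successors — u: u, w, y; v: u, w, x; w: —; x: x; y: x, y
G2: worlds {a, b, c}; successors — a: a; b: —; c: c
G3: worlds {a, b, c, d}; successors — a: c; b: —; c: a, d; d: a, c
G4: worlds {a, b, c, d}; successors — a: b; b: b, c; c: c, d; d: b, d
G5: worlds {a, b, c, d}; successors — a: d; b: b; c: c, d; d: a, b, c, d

G2

Frame correspondent (Sahlqvist): ∀x ∀y ∀z ((xR²y ∧ xRz) → ∃w (yRw ∧ z = w)) — i.e. a generalized confluence (Geach) condition.
G1: fails — uR²w, uRu but no t with wRt and u=t.
G2: ✓.
G3: fails — cR²a, cRa but no w with aRw and a=w.
G4: fails — aR²c, aRb but no w with cRw and b=w.
G5: fails — aR²b, aRd but no w with bRw and d=w.
Valid on: G2.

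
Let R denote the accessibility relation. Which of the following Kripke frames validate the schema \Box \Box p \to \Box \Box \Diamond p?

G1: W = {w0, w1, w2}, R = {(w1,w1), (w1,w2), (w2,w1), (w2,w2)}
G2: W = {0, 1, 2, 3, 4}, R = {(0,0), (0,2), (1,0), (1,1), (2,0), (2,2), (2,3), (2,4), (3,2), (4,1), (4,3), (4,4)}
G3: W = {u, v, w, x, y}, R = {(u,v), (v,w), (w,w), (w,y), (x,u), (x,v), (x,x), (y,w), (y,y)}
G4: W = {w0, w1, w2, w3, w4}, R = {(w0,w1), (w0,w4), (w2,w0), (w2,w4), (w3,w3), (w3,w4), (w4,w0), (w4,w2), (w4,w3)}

G1, G2, G3

The schema corresponds to a generalized confluence (Geach) condition: \forall x \forall z (x R^2 z \to \exists w (x R^2 w \wedge zRw)).
G1: condition met.
G2: condition met.
G3: condition met.
G4: fails — w0R²w0 but no w with w0R²w and w0Rw.
Valid on: G1, G2, G3.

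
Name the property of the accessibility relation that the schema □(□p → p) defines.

Suppose □(□p→p) is valid. Take Rxy and set V(p)={w : Ryw}. Then at y, □p holds; since □(□p→p) at x, □p→p at y, so p at y, i.e. Ryy.
Conversely, on a frame with shift-reflexivity the schema holds at every world under every valuation.
Frame condition: ∀x ∀y (Rxy → Ryy).

Shift-reflexivity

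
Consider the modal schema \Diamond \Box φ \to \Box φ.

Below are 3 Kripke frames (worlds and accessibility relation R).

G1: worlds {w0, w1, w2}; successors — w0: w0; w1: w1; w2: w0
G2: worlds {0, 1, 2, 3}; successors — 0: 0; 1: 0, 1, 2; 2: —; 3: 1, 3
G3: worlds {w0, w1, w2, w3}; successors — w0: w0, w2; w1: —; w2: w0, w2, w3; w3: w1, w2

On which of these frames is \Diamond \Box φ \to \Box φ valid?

The schema corresponds to the Euclidean property: \forall x \forall y \forall z (Rxy \wedge Rxz \to Ryz).
G1: satisfies the condition.
G2: fails — R10 and R12 but not R02.
G3: fails — Rw2w0 and Rw2w3 but not Rw0w3.

G1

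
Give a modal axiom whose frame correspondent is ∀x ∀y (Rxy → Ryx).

p → □◇p

This is symmetry; the standard corresponding axiom is B: p → □◇p.
Suppose p→□◇p is valid. Take Rxy and set V(p)={x}. Then p at x, so □◇p at x, so ◇p at y, so some z with Ryz has p; z=x, i.e. Ryx.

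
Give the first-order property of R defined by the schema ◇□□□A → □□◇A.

∀x ∀y ∀z ((xRy ∧ xR²z) → ∃w (yR³w ∧ zRw))

This is a Sahlqvist (Geach-type) schema ◇^1□^3A → □^2◇^1A.
Minimal-valuation argument: fix x; take any y with xR^1y and any z with xR^2z. Set V(A) to the set of worlds R-reachable from y in exactly 3 steps. Then □^3A holds at y, so the antecedent holds at x; validity forces ◇^1A at z, giving a w with zR^1w and yR^3w.
First-order correspondent: ∀x ∀y ∀z ((xRy ∧ xR²z) → ∃w (yR³w ∧ zRw)).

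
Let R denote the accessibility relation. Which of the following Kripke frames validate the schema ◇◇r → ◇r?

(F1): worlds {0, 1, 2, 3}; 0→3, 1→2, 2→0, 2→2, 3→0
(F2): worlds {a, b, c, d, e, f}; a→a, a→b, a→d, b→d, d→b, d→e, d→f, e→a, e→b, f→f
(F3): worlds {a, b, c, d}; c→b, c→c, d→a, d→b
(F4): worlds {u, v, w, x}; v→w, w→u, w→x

This is the axiom for transitivity; its first-order frame correspondent is ∀x ∀y ∀z (Rxy ∧ Ryz → Rxz).
(F1): fails — R12 and R20 but not R10.
(F2): fails — Reb and Rbd but not Red.
(F3): satisfies the condition.
(F4): fails — Rvw and Rwu but not Rvu.
Valid on: (F3).

(F3)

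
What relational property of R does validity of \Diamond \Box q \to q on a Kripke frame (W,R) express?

This is frame-equivalent to q → □◇q (substitute ¬q for q and contrapose).
Suppose q→□◇q is valid. Take Rxy and set V(q)={x}. Then q at x, so □◇q at x, so ◇q at y, so some z with Ryz has q; z=x, i.e. Ryx.

symmetry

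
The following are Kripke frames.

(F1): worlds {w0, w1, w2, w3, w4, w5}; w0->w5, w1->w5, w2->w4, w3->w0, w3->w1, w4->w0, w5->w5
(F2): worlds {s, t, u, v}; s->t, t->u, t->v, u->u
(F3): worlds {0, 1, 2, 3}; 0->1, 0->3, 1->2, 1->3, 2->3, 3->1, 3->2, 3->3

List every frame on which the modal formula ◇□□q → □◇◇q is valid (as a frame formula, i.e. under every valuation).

(F1), (F3)

The schema corresponds to a generalized confluence (Geach) condition: ∀x ∀y ∀z ((xRy ∧ xRz) → ∃w (yR²w ∧ zR²w)).
(F1): satisfies the condition.
(F2): fails — tRu, tRv but no w with uR²w and vR²w.
(F3): satisfies the condition.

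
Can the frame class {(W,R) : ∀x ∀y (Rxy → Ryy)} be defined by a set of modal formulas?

Yes, by □(□p → p)

The condition is shift-reflexivity. A defining modal formula is □(□p → p).
Suppose □(□p→p) is valid. Take Rxy and set V(p)={w : Ryw}. Then at y, □p holds; since □(□p→p) at x, □p→p at y, so p at y, i.e. Ryy.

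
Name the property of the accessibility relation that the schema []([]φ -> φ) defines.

shift-reflexivity: forall x forall y (Rxy -> Ryy)

This schema is the T□ axiom.
It corresponds to shift-reflexivity: forall x forall y (Rxy -> Ryy).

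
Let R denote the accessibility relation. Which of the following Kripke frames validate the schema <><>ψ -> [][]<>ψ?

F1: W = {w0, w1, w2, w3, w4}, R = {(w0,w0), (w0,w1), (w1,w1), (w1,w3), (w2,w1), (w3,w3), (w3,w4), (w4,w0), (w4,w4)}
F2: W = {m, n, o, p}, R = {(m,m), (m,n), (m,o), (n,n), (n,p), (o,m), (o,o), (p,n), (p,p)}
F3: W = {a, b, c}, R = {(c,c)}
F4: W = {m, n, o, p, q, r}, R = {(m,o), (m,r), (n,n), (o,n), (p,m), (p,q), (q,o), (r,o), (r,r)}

Frame correspondent (Sahlqvist): forall x forall y forall z ((x R^2 y & x R^2 z) -> exists w (y = w & zRw)) — i.e. a generalized confluence (Geach) condition.
F1: fails — w0R²w0, w0R²w1 but no w with w0=w and w1Rw.
F2: fails — mR²m, mR²n but no w with m=w and nRw.
F3: ✓.
F4: fails — mR²n, mR²r but no w with n=w and rRw.
Valid on: F3.

F3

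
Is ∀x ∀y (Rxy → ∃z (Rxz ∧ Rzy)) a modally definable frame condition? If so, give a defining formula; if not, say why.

Yes: it is density, defined by the C4 schema □□p → □p.
Suppose □□p→□p is valid. Take Rxy and set V(p)={w : xR²w}. Then □□p at x, so □p at x, so p at y, i.e. ∃z(Rxz∧Rzy).

Yes, by □□p → □p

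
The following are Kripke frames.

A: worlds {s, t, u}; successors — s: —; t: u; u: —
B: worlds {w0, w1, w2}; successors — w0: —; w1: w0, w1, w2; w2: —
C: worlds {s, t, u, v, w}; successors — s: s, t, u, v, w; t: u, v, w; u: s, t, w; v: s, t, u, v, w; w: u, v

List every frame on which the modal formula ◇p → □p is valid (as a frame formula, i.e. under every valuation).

This is the axiom for partial functionality; its first-order frame correspondent is ∀x ∀y ∀z (Rxy ∧ Rxz → y = z).
A: satisfies the condition.
B: fails — w1 sees both w0 and w1.
C: fails — s sees both s and t.

A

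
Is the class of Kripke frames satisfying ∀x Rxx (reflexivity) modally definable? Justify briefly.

The condition is reflexivity. A defining modal formula is □p → p.
Suppose □p→p is valid. At any x set V(p)={w : Rxw}. Then □p holds at x, so p holds at x, i.e. Rxx.

Definable; □p → p defines it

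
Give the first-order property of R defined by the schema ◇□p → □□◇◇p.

This is a Sahlqvist (Geach-type) schema ◇^1□^1p → □^2◇^2p.
First-order correspondent: ∀x ∀y ∀z ((xRy ∧ xR²z) → ∃w (yRw ∧ zR²w)).

∀x ∀y ∀z ((xRy ∧ xR²z) → ∃w (yRw ∧ zR²w))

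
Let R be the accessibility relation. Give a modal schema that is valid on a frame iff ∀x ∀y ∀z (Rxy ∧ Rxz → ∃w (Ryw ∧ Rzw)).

The condition is convergence. The .2 schema ◇□p → □◇p defines it.
Suppose ◇□p→□◇p is valid. Take Rxy, Rxz and set V(p)={w : Ryw}. Then □p at y so ◇□p at x, so □◇p at x, so ◇p at z, giving w with Rzw and Ryw.

◇□p → □◇p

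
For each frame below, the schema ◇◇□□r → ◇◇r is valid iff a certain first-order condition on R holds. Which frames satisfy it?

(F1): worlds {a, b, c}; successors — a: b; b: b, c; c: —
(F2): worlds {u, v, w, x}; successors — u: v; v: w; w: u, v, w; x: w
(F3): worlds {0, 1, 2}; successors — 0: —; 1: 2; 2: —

This is the axiom for a generalized confluence (Geach) condition; its first-order frame correspondent is ∀x ∀y (xR²y → ∃w (yR²w ∧ xR²w)).
(F1): fails — aR²c but no w with cR²w and aR²w.
(F2): satisfies the condition.
(F3): satisfies the condition.
Valid on: (F2), (F3).

(F2), (F3)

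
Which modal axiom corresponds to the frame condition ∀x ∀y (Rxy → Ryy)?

□(□r → r)

The condition is shift-reflexivity. The T□ schema □(□r → r) defines it.
Suppose □(□r→r) is valid. Take Rxy and set V(r)={w : Ryw}. Then at y, □r holds; since □(□r→r) at x, □r→r at y, so r at y, i.e. Ryy.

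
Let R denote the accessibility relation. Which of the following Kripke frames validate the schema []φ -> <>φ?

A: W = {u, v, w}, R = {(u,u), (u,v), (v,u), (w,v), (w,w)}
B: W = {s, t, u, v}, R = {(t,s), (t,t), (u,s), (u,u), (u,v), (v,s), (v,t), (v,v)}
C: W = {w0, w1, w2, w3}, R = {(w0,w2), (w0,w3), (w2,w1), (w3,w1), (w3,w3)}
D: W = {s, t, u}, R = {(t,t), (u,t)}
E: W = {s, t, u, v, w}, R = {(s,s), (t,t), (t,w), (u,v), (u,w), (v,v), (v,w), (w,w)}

The schema corresponds to seriality: forall x exists y Rxy.
A: ✓.
B: fails — world s has no successor.
C: fails — world w1 has no successor.
D: fails — world s has no successor.
E: ✓.

A, E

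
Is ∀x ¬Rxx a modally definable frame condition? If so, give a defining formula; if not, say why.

No

Modal frame validity is preserved under surjective bounded morphisms.
The 5-cycle (worlds 0,1,2,3,4 with 0→1→2→3→4→0) is irreflexive, and the map sending every world to a single reflexive point • is a surjective bounded morphism (forth: every edge maps to (•,•); back: every world has a successor). So any modal formula valid on the 5-cycle is also valid on the reflexive point, which is not irreflexive.
So the class is not modally definable.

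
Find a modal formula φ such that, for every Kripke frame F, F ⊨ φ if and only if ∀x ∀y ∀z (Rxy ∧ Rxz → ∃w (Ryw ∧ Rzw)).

◇□ψ → □◇ψ

A defining formula is ◇□ψ → □◇ψ (the .2 axiom).
Suppose ◇□ψ→□◇ψ is valid. Take Rxy, Rxz and set V(ψ)={w : Ryw}. Then □ψ at y so ◇□ψ at x, so □◇ψ at x, so ◇ψ at z, giving w with Rzw and Ryw.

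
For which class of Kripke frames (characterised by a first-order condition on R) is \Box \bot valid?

□⊥ is valid iff no world has any successor (otherwise □⊥ fails at any world with one).
The converse is a direct semantic check.
Frame condition: \forall x \forall y \neg Rxy.

Emptiness of R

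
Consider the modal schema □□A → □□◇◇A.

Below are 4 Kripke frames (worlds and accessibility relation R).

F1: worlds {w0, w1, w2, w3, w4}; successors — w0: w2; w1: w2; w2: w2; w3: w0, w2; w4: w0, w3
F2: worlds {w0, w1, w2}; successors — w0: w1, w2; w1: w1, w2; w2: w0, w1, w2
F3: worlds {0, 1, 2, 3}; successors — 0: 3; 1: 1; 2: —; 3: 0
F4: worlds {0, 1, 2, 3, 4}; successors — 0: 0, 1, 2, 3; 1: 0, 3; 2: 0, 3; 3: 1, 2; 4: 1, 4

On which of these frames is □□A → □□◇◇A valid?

F1, F2, F3, F4

The schema corresponds to a generalized confluence (Geach) condition: ∀x ∀z (xR²z → ∃w (xR²w ∧ zR²w)).
F1: condition met.
F2: condition met.
F3: condition met.
F4: condition met.
Valid on: F1, F2, F3, F4.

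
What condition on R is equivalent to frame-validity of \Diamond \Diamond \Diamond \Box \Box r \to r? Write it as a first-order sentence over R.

This is a Sahlqvist (Geach-type) schema ◇^3□^2r → □^0◇^0r.
First-order correspondent: \forall x \forall y (x R^3 y \to \exists w (y R^2 w \wedge x = w)).

\forall x \forall y (x R^3 y \to \exists w (y R^2 w \wedge x = w))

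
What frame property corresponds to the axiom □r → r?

reflexivity: ∀x Rxx

This is the T axiom.
Its frame correspondent is reflexivity — ∀x Rxx.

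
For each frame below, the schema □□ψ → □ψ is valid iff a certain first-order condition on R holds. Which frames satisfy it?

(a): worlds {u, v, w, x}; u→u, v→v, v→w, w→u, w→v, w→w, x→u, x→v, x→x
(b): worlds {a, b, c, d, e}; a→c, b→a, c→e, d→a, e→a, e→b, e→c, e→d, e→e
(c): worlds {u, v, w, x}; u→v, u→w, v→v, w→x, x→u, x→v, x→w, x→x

This is the axiom for density; its first-order frame correspondent is ∀x ∀y (Rxy → ∃z (Rxz ∧ Rzy)).
(a): ✓.
(b): fails — Rba but no z with Rbz and Rza.
(c): fails — Ruw but no z with Ruz and Rzw.

(a)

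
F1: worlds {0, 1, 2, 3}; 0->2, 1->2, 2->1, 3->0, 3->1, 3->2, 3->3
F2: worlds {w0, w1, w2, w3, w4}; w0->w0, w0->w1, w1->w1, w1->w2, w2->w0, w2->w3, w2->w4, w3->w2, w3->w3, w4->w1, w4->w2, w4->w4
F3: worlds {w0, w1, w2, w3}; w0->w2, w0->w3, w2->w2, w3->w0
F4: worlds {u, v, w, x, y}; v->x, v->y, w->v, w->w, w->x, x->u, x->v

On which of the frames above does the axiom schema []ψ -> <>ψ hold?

The schema corresponds to seriality: forall x exists y Rxy.
F1: ✓.
F2: ✓.
F3: fails — world w1 has no successor.
F4: fails — world u has no successor.

F1, F2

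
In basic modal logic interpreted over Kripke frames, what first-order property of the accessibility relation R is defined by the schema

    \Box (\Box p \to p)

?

Suppose □(□p→p) is valid. Take Rxy and set V(p)={w : Ryw}. Then at y, □p holds; since □(□p→p) at x, □p→p at y, so p at y, i.e. Ryy.
The converse is a direct semantic check.
So the correspondent is shift-reflexivity.

shift-reflexivity: \forall x \forall y (Rxy \to Ryy)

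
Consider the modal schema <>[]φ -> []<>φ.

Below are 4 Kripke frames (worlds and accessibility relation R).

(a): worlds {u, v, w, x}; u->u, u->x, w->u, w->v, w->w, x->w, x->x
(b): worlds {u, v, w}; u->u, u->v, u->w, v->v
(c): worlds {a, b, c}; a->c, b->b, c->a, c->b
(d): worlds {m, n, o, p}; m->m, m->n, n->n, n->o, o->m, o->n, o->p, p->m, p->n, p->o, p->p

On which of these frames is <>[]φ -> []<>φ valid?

(d)

The schema corresponds to convergence: forall x forall y forall z (Rxy & Rxz -> exists w (Ryw & Rzw)).
(a): fails — Rww and Rwv but w and v have no common successor.
(b): fails — Ruv and Ruw but v and w have no common successor.
(c): fails — Rca and Rcb but a and b have no common successor.
(d): holds.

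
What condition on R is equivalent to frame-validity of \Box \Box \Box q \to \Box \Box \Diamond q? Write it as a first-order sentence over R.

\forall x \forall z (x R^2 z \to \exists w (x R^3 w \wedge zRw))

This is a Sahlqvist (Geach-type) schema ◇^0□^3q → □^2◇^1q.
Minimal-valuation argument: fix x; take any y with xR^0y and any z with xR^2z. Set V(q) to the set of worlds R-reachable from y in exactly 3 steps. Then □^3q holds at y, so the antecedent holds at x; validity forces ◇^1q at z, giving a w with zR^1w and yR^3w.
First-order correspondent: \forall x \forall z (x R^2 z \to \exists w (x R^3 w \wedge zRw)).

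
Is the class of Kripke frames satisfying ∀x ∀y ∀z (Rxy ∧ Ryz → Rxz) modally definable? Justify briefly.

The condition is transitivity. A defining modal formula is □r → □□r.
Suppose □r→□□r is valid. Take Rxy, Ryz and set V(r)={w : Rxw}. Then □r at x, so □□r at x, so □r at y, so r at z, i.e. Rxz.

Yes — defined by □r → □□r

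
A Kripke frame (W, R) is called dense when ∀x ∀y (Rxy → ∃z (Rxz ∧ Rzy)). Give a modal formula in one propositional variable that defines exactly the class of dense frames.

□□q → □q

The condition is density. The C4 schema □□q → □q defines it.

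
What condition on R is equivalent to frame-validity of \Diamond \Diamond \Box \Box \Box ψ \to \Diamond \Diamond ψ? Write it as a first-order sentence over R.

\forall x \forall y (x R^2 y \to \exists w (y R^3 w \wedge x R^2 w))

This is a Sahlqvist (Geach-type) schema ◇^2□^3ψ → □^0◇^2ψ.
Minimal-valuation argument: fix x; take any y with xR^2y and any z with xR^0z. Set V(ψ) to the set of worlds R-reachable from y in exactly 3 steps. Then □^3ψ holds at y, so the antecedent holds at x; validity forces ◇^2ψ at z, giving a w with zR^2w and yR^3w.
First-order correspondent: \forall x \forall y (x R^2 y \to \exists w (y R^3 w \wedge x R^2 w)).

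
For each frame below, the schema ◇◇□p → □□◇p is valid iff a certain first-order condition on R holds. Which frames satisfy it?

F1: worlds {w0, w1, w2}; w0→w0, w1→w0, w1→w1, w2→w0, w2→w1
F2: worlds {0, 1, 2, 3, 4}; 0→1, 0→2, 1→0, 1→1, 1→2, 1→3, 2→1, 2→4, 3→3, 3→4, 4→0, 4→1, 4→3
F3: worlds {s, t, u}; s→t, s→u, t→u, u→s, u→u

F1, F3

This is the axiom for a generalized confluence (Geach) condition; its first-order frame correspondent is ∀x ∀y ∀z ((xR²y ∧ xR²z) → ∃w (yRw ∧ zRw)).
F1: ✓.
F2: fails — 0R²0, 0R²3 but no w with 0Rw and 3Rw.
F3: ✓.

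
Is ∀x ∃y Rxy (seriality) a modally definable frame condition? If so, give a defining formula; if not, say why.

Definable; □q → ◇q defines it

Yes: it is seriality, defined by the D schema □q → ◇q.
Suppose □q→◇q is valid. At any x set V(q)=W. Then □q at x, so ◇q at x, so x has a successor.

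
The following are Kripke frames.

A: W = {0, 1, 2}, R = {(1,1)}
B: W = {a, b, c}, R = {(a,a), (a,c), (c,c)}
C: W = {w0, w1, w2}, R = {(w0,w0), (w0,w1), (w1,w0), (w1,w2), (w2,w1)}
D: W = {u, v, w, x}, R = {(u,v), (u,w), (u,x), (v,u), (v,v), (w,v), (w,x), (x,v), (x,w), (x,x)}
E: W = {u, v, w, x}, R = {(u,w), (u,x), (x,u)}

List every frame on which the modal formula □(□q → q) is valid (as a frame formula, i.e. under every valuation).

A, B

Frame correspondent (Sahlqvist): ∀x ∀y (Rxy → Ryy) — i.e. shift-reflexivity.
A: ✓.
B: ✓.
C: fails — Rw1w2 but not Rw2w2.
D: fails — Rxw but not Rww.
E: fails — Rxu but not Ruu.
Valid on: A, B.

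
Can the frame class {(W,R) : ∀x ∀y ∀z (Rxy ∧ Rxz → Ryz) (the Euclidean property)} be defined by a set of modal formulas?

Definable; ◇p → □◇p defines it

Yes: it is the Euclidean property, defined by the 5 schema ◇p → □◇p.
Suppose ◇p→□◇p is valid. Take Rxy, Rxz and set V(p)={y}. Then ◇p at x, so □◇p at x, so ◇p at z, so some w with Rzw has p; w=y, i.e. Rzy. By symmetry of the argument, Ryz.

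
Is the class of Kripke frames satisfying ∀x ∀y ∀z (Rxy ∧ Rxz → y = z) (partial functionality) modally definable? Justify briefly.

This is a Sahlqvist condition; the CD axiom ◇q → □q defines it.
Suppose ◇q→□q is valid. Take Rxy, Rxz and set V(q)={y}. Then ◇q at x, so □q at x, so q at z, i.e. z=y.

Yes — defined by ◇q → □q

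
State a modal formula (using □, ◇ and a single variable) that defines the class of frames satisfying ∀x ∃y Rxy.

The condition is seriality. The D schema □ψ → ◇ψ defines it.
Suppose □ψ→◇ψ is valid. At any x set V(ψ)=W. Then □ψ at x, so ◇ψ at x, so x has a successor.

□ψ → ◇ψ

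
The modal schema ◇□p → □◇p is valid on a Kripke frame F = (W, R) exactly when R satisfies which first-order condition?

Suppose ◇□p→□◇p is valid. Take Rxy, Rxz and set V(p)={w : Ryw}. Then □p at y so ◇□p at x, so □◇p at x, so ◇p at z, giving w with Rzw and Ryw.
Conversely, any frame satisfying ∀x ∀y ∀z (Rxy ∧ Rxz → ∃w (Ryw ∧ Rzw)) validates the schema.
Frame condition: ∀x ∀y ∀z (Rxy ∧ Rxz → ∃w (Ryw ∧ Rzw)).

convergence: ∀x ∀y ∀z (Rxy ∧ Rxz → ∃w (Ryw ∧ Rzw))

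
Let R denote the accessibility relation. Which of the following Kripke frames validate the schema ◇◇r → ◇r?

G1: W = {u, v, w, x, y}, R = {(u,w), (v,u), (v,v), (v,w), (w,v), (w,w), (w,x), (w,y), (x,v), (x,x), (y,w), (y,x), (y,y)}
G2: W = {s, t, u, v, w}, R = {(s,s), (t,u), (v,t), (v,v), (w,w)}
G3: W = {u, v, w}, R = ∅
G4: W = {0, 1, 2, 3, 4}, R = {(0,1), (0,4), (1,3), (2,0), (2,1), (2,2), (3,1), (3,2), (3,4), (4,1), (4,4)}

G3

The schema corresponds to a generalized confluence (Geach) condition: ∀x ∀y (xR²y → ∃w (y = w ∧ xRw)).
G1: fails — uR²v but no t with v=t and uRt.
G2: fails — vR²u but no w* with u=w* and vRw*.
G3: condition met.
G4: fails — 0R²3 but no w with 3=w and 0Rw.
Valid on: G3.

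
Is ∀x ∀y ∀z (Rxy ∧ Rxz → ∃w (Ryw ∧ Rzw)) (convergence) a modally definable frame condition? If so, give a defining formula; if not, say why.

Yes, by ◇□q → □◇q

The condition is convergence. A defining modal formula is ◇□q → □◇q.
Suppose ◇□q→□◇q is valid. Take Rxy, Rxz and set V(q)={w : Ryw}. Then □q at y so ◇□q at x, so □◇q at x, so ◇q at z, giving w with Rzw and Ryw.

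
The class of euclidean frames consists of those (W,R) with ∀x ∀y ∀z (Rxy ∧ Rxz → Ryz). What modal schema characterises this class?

This is the Euclidean property; the standard corresponding axiom is 5: ◇ψ → □◇ψ.
Suppose ◇ψ→□◇ψ is valid. Take Rxy, Rxz and set V(ψ)={y}. Then ◇ψ at x, so □◇ψ at x, so ◇ψ at z, so some w with Rzw has ψ; w=y, i.e. Rzy. By symmetry of the argument, Ryz.

◇ψ → □◇ψ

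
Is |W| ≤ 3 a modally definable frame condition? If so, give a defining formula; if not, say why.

No — not modally definable

If a class were modally definable it would be closed under disjoint unions (Goldblatt–Thomason).
Any modal formula valid on each of 4 disjoint one-world frames is valid on their disjoint union (validity is preserved under disjoint unions). Each one-world frame has |W|=1≤3, but the union has |W|=4.
So the class is not modally definable.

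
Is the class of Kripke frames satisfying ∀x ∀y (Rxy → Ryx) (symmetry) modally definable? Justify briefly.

Yes: it is symmetry, defined by the B schema q → □◇q.
Suppose q→□◇q is valid. Take Rxy and set V(q)={x}. Then q at x, so □◇q at x, so ◇q at y, so some z with Ryz has q; z=x, i.e. Ryx.

Yes, by q → □◇q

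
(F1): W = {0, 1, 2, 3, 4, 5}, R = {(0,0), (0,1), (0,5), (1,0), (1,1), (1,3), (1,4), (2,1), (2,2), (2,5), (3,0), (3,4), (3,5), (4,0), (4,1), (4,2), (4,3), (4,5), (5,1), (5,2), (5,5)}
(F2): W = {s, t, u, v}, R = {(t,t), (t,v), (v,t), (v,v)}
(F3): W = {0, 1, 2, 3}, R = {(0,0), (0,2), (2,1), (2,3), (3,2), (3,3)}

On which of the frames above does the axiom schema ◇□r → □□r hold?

(F2)

This is the axiom for a generalized confluence (Geach) condition; its first-order frame correspondent is ∀x ∀y ∀z ((xRy ∧ xR²z) → ∃w (yRw ∧ z = w)).
(F1): fails — 0R0, 0R²2 but no w with 0Rw and 2=w.
(F2): satisfies the condition.
(F3): fails — 0R0, 0R²1 but no w with 0Rw and 1=w.
Valid on: (F2).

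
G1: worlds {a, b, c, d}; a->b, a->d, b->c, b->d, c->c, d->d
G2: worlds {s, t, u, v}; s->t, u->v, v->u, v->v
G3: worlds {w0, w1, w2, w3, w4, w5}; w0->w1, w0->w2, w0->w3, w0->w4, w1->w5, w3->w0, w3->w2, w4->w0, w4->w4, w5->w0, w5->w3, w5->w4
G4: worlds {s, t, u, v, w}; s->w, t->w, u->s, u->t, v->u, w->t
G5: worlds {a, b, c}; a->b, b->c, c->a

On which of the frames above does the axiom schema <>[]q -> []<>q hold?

The schema corresponds to convergence: forall x forall y forall z (Rxy & Rxz -> exists w (Ryw & Rzw)).
G1: fails — Rbc and Rbd but c and d have no common successor.
G2: fails — Rst and Rst but t and t have no common successor.
G3: fails — Rw0w4 and Rw0w1 but w4 and w1 have no common successor.
G4: ✓.
G5: ✓.
Valid on: G4, G5.

G4, G5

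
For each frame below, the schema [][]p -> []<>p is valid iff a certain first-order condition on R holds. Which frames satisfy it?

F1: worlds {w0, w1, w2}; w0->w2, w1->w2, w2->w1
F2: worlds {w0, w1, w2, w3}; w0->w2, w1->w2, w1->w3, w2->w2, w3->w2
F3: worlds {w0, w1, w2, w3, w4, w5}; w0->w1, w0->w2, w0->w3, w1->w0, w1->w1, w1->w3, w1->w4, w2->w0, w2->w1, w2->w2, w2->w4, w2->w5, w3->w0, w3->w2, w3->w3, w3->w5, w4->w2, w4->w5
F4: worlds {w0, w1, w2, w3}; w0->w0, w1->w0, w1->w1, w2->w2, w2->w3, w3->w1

F1, F2, F4

Frame correspondent (Sahlqvist): forall x forall z (xRz -> exists w (x R^2 w & zRw)) — i.e. a generalized confluence (Geach) condition.
F1: holds.
F2: holds.
F3: fails — w2Rw5 but no w with w2R²w and w5Rw.
F4: holds.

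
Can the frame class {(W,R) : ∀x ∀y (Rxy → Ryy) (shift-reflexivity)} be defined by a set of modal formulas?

Yes: it is shift-reflexivity, defined by the T□ schema □(□q → q).
Suppose □(□q→q) is valid. Take Rxy and set V(q)={w : Ryw}. Then at y, □q holds; since □(□q→q) at x, □q→q at y, so q at y, i.e. Ryy.

Yes, by □(□q → q)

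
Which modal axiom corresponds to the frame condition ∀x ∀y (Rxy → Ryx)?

This is symmetry; the standard corresponding axiom is B: q → □◇q.
Suppose q→□◇q is valid. Take Rxy and set V(q)={x}. Then q at x, so □◇q at x, so ◇q at y, so some z with Ryz has q; z=x, i.e. Ryx.

q → □◇q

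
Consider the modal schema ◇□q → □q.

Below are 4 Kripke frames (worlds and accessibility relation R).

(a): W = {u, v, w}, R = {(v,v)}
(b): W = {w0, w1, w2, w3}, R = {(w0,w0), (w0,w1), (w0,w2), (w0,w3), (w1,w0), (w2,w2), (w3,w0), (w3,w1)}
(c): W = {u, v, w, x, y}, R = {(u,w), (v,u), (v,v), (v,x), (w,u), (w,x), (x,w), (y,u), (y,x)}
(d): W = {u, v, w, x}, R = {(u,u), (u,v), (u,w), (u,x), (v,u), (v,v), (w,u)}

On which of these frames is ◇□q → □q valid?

(a)

Frame correspondent (Sahlqvist): ∀x ∀y ∀z (Rxy ∧ Rxz → Ryz) — i.e. the Euclidean property.
(a): holds.
(b): fails — Rw0w1 and Rw0w1 but not Rw1w1.
(c): fails — Ruw and Ruw but not Rww.
(d): fails — Ruv and Ruw but not Rvw.
Valid on: (a).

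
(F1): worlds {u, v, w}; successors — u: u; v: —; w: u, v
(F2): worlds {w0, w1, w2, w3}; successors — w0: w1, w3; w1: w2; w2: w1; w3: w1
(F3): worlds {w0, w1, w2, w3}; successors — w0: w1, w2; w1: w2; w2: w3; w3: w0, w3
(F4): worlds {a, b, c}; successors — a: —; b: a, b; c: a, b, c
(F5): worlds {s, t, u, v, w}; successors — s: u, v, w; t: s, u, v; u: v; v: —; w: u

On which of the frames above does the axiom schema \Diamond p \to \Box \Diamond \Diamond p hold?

The schema corresponds to a generalized confluence (Geach) condition: \forall x \forall y \forall z ((xRy \wedge xRz) \to \exists w (y = w \wedge z R^2 w)).
(F1): fails — wRu, wRv but no t with u=t and vR²t.
(F2): fails — w0Rw1, w0Rw3 but no w with w1=w and w3R²w.
(F3): fails — w0Rw1, w0Rw1 but no w with w1=w and w1R²w.
(F4): fails — bRa, bRa but no w with a=w and aR²w.
(F5): fails — sRu, sRu but no w* with u=w* and uR²w*.

none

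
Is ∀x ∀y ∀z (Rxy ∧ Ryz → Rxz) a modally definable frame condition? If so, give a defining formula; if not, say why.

Yes — defined by □p → □□p

This is a Sahlqvist condition; the 4 axiom □p → □□p defines it.
Suppose □p→□□p is valid. Take Rxy, Ryz and set V(p)={w : Rxw}. Then □p at x, so □□p at x, so □p at y, so p at z, i.e. Rxz.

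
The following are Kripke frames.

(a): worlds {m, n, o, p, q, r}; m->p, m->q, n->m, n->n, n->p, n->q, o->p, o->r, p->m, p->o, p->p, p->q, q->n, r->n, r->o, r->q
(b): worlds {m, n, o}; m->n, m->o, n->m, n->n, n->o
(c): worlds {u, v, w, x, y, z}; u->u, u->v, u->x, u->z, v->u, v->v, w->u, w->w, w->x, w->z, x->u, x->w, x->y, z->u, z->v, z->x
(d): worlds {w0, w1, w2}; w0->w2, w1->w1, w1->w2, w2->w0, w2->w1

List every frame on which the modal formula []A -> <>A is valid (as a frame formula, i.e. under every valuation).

The schema corresponds to seriality: forall x exists y Rxy.
(a): holds.
(b): fails — world o has no successor.
(c): fails — world y has no successor.
(d): holds.

(a), (d)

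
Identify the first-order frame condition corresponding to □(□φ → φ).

shift-reflexivity

Suppose □(□φ→φ) is valid. Take Rxy and set V(φ)={w : Ryw}. Then at y, □φ holds; since □(□φ→φ) at x, □φ→φ at y, so φ at y, i.e. Ryy.
The converse is a direct semantic check.
So the correspondent is shift-reflexivity.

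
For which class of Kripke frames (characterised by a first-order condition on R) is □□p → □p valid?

Suppose □□p→□p is valid. Take Rxy and set V(p)={w : xR²w}. Then □□p at x, so □p at x, so p at y, i.e. ∃z(Rxz∧Rzy).
Conversely, on a frame with density the schema holds at every world under every valuation.
So the correspondent is density.

density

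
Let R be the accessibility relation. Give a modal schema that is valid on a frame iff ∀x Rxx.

□ψ → ψ

This is reflexivity; the standard corresponding axiom is T: □ψ → ψ.
Suppose □ψ→ψ is valid. At any x set V(ψ)={w : Rxw}. Then □ψ holds at x, so ψ holds at x, i.e. Rxx.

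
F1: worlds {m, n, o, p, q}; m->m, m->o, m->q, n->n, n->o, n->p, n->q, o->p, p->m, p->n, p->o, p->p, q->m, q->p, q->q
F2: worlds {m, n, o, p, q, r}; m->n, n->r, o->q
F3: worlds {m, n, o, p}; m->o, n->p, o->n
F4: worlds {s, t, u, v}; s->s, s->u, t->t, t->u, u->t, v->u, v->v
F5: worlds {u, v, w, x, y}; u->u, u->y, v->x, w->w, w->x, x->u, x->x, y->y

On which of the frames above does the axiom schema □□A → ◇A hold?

The schema corresponds to a generalized confluence (Geach) condition: ∀x ∃w (xR²w ∧ xRw).
F1: holds.
F2: fails — at m but no w with mR²w and mRw.
F3: fails — at m but no w with mR²w and mRw.
F4: holds.
F5: holds.
Valid on: F1, F4, F5.

F1, F4, F5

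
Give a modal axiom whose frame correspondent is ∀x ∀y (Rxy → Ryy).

The condition is shift-reflexivity. The T□ schema □(□ψ → ψ) defines it.

□(□ψ → ψ)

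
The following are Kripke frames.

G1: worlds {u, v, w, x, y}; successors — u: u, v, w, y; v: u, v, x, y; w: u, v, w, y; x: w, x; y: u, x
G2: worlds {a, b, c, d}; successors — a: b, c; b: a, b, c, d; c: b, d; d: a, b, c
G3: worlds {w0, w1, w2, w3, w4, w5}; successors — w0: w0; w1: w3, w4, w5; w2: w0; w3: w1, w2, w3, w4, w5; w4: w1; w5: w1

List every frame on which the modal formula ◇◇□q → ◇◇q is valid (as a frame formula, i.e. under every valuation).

The schema corresponds to a generalized confluence (Geach) condition: ∀x ∀y (xR²y → ∃w (yRw ∧ xR²w)).
G1: condition met.
G2: condition met.
G3: fails — w1R²w2 but no w with w2Rw and w1R²w.
Valid on: G1, G2.

G1, G2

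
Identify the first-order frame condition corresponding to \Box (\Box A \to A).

Suppose □(□A→A) is valid. Take Rxy and set V(A)={w : Ryw}. Then at y, □A holds; since □(□A→A) at x, □A→A at y, so A at y, i.e. Ryy.
The converse is a direct semantic check.
So the correspondent is shift-reflexivity.

shift-reflexivity: \forall x \forall y (Rxy \to Ryy)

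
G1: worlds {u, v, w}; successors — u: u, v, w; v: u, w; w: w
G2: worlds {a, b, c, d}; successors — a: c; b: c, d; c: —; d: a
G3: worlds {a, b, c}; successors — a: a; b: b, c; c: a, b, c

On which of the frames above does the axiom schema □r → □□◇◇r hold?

This is the axiom for a generalized confluence (Geach) condition; its first-order frame correspondent is ∀x ∀z (xR²z → ∃w (xRw ∧ zR²w)).
G1: ✓.
G2: fails — bR²a but no w with bRw and aR²w.
G3: fails — bR²a but no w with bRw and aR²w.

G1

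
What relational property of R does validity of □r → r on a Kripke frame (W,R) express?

Suppose □r→r is valid. At any x set V(r)={w : Rxw}. Then □r holds at x, so r holds at x, i.e. Rxx.
Conversely, on a frame with reflexivity the schema holds at every world under every valuation.
Frame condition: ∀x Rxx.

reflexivity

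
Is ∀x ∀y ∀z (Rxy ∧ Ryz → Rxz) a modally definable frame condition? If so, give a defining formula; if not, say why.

Yes — defined by □r → □□r

This is a Sahlqvist condition; the 4 axiom □r → □□r defines it.
Suppose □r→□□r is valid. Take Rxy, Ryz and set V(r)={w : Rxw}. Then □r at x, so □□r at x, so □r at y, so r at z, i.e. Rxz.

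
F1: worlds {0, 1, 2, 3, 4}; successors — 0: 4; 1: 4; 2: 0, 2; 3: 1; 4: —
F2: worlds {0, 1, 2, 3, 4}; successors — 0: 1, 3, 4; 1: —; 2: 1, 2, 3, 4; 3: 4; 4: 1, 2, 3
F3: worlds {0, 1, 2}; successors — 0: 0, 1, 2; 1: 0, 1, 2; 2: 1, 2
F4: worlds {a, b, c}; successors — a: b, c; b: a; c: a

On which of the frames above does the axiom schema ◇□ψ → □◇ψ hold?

The schema corresponds to convergence: ∀x ∀y ∀z (Rxy ∧ Rxz → ∃w (Ryw ∧ Rzw)).
F1: fails — R04 and R04 but 4 and 4 have no common successor.
F2: fails — R01 and R01 but 1 and 1 have no common successor.
F3: satisfies the condition.
F4: satisfies the condition.

F3, F4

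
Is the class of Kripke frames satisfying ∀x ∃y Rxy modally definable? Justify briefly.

Yes — defined by □r → ◇r

This is a Sahlqvist condition; the D axiom □r → ◇r defines it.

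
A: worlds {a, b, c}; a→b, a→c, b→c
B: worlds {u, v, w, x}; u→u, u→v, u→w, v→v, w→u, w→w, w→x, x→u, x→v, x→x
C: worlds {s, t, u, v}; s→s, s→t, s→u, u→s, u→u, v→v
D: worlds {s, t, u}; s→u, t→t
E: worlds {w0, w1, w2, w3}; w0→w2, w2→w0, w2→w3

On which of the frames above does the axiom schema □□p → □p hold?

Frame correspondent (Sahlqvist): ∀x ∀y (Rxy → ∃z (Rxz ∧ Rzy)) — i.e. density.
A: fails — Rab but no z with Raz and Rzb.
B: ✓.
C: ✓.
D: fails — Rsu but no z with Rsz and Rzu.
E: fails — Rw0w2 but no z with Rw0z and Rzw2.
Valid on: B, C.

B, C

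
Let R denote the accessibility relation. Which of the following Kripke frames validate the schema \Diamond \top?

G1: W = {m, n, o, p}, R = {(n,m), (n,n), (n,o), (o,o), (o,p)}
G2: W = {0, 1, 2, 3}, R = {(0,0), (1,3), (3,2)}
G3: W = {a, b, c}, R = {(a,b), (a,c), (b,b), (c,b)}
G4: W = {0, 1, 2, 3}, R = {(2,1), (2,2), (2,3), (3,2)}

Frame correspondent (Sahlqvist): \forall x \exists y Rxy — i.e. seriality.
G1: fails — world m has no successor.
G2: fails — world 2 has no successor.
G3: holds.
G4: fails — world 0 has no successor.
Valid on: G3.

G3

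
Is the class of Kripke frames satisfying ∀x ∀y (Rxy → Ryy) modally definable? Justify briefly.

Yes: it is shift-reflexivity, defined by the T□ schema □(□r → r).
Suppose □(□r→r) is valid. Take Rxy and set V(r)={w : Ryw}. Then at y, □r holds; since □(□r→r) at x, □r→r at y, so r at y, i.e. Ryy.

Yes — defined by □(□r → r)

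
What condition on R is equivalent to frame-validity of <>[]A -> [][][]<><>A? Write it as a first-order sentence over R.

This is a Sahlqvist (Geach-type) schema ◇^1□^1A → □^3◇^2A.
Minimal-valuation argument: fix x; take any y with xR^1y and any z with xR^3z. Set V(A) to the set of worlds R-reachable from y in exactly 1 step. Then □^1A holds at y, so the antecedent holds at x; validity forces ◇^2A at z, giving a w with zR^2w and yR^1w.
First-order correspondent: forall x forall y forall z ((xRy & x R^3 z) -> exists w (yRw & z R^2 w)).

forall x forall y forall z ((xRy & x R^3 z) -> exists w (yRw & z R^2 w))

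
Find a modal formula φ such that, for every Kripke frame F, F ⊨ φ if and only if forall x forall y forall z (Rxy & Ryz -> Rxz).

A defining formula is □q → □□q (the 4 axiom).
Suppose □q→□□q is valid. Take Rxy, Ryz and set V(q)={w : Rxw}. Then □q at x, so □□q at x, so □q at y, so q at z, i.e. Rxz.

□q → □□q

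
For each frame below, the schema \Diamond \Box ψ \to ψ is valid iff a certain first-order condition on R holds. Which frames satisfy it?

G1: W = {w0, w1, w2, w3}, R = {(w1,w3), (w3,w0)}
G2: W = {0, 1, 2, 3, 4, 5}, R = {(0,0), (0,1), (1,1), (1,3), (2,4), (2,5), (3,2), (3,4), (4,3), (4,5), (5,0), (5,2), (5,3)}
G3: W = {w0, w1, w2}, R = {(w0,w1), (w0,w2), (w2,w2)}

This is the axiom for a generalized confluence (Geach) condition; its first-order frame correspondent is \forall x \forall y (xRy \to \exists w (yRw \wedge x = w)).
G1: fails — w1Rw3 but no w with w3Rw and w1=w.
G2: fails — 0R1 but no w with 1Rw and 0=w.
G3: fails — w0Rw1 but no w with w1Rw and w0=w.

none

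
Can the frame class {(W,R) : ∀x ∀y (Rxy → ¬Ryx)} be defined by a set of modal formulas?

No — not modally definable

If a class were modally definable it would be closed under surjective bounded morphisms (Goldblatt–Thomason).
The 3-cycle (worlds s,t,u with s→t→u→s) is asymmetric. Mapping every world to a single reflexive point • is a surjective bounded morphism, and the reflexive point is not asymmetric (R•• but asymmetry requires ¬R••).
Hence asymmetry is not modally definable.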